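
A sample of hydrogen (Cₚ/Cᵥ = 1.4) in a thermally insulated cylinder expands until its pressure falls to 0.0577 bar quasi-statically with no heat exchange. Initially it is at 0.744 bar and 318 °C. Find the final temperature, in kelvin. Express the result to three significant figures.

T₂ ≈ 285 K

Along an adiabat T P^((1−γ)/γ) is constant, so T₂ = T₁ (P₂/P₁)^((γ−1)/γ).
T₁ = 318 °C = 591.1 K.
T₂ = 591.1 × (0.0577/0.744)^(0.286) = 284.7 K.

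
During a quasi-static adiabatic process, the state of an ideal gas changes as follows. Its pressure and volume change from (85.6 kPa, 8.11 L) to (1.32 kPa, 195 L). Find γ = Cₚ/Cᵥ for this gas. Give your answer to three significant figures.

PV^γ = const ⇒ γ = ln(P₂/P₁) / ln(V₁/V₂).
γ = ln(1.32/85.6) / ln(8.11/195) = 1.312.

γ ≈ 1.31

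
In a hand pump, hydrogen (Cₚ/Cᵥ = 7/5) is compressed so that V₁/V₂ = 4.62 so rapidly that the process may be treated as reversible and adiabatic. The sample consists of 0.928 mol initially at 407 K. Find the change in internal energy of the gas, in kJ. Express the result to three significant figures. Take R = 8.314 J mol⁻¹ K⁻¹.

ΔU ≈ 6.63 kJ

Adiabatic: T₁V₁^(γ−1) = T₂V₂^(γ−1) ⇒ T₂ = T₁ (V₁/V₂)^(γ−1).
T₂ = 407 × 4.62^(2/5) = 750.7 K.
Q = 0, so ΔU = W_on_gas = nCᵥΔT with Cᵥ = R/(γ−1) = 20.79 J/(mol·K).
ΔU = 0.928 × 20.79 × (750.7 − 407) = 6629 J.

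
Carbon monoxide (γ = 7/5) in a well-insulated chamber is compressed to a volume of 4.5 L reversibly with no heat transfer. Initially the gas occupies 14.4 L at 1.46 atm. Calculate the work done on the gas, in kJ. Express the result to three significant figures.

W ≈ 3.16 kJ

P₂ = P₁(V₁/V₂)^γ = 1.46×(14.4/4.5)^(7/5) = 7.44 atm.
For a reversible adiabat, W_by_gas = (P₁V₁ − P₂V₂)/(γ−1).
W_by = (147900×0.0144 − 753800×0.0045) / (2/5) = -3155 J.
W_on_gas = −W_by = 3155 J.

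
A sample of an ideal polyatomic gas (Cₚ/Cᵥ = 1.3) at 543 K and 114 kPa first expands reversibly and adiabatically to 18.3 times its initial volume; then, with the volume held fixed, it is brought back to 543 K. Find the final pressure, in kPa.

Adiabatic step (PV^γ = const): P₂ = 114×(1/18.3)^(1.3) = 2.604 kPa; T₂ = 543×(1/18.3)^(0.3) = 227 K.
Isochoric: P₃ = P₂(T₃/T₂) = 2.604 × (543/227) = 6.23 kPa.

P₃ ≈ 6.23 kPa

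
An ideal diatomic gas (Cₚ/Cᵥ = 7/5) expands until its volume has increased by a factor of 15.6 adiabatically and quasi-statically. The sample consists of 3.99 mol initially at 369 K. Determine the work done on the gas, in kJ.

Adiabatic: T₁V₁^(γ−1) = T₂V₂^(γ−1) ⇒ T₂ = T₁ (V₁/V₂)^(γ−1).
T₂ = 369 × (1/15.6)^(2/5) = 123 K.
Q = 0, so ΔU = W_on_gas = nCᵥΔT with Cᵥ = R/(γ−1) = 20.79 J/(mol·K).
ΔU = 3.99 × 20.79 × (123 − 369) = -20400 J.

W ≈ -20.4 kJ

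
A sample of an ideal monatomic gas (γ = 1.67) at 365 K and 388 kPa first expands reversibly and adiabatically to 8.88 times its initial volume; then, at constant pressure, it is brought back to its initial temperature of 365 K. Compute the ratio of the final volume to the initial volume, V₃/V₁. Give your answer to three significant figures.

V₃/V₁ ≈ 38.4

Adiabatic step: V₂/V₁ = 8.88; T₂ = T₁·(1/8.88)^(0.67) = 84.5 K.
Isobaric step: V₃/V₂ = T₃/T₂ = 365/84.5.
V₃/V₁ = (V₂/V₁)(V₃/V₂) = 8.88 × (365/84.5) = 38.36.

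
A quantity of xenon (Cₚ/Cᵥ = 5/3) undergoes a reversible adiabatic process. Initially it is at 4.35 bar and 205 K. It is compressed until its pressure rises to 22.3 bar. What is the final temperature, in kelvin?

Adiabatic: T₂/T₁ = (P₂/P₁)^((γ−1)/γ).
T₂ = 205 × (22.3/4.35)^(2/5) = 394.2 K.

T₂ ≈ 394 K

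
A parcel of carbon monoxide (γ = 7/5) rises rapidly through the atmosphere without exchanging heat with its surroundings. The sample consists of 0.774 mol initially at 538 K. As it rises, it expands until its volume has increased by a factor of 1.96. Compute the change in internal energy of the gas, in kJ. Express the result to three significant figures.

ΔU ≈ -2.04 kJ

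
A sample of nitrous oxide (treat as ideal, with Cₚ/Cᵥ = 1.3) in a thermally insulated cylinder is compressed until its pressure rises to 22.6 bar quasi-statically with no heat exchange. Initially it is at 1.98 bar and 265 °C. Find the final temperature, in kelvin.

Along an adiabat T P^((1−γ)/γ) is constant, so T₂ = T₁ (P₂/P₁)^((γ−1)/γ).
T₁ = 265 °C = 538.1 K.
T₂ = 538.1 × (22.6/1.98)^(0.231) = 943.9 K.

T₂ ≈ 944 K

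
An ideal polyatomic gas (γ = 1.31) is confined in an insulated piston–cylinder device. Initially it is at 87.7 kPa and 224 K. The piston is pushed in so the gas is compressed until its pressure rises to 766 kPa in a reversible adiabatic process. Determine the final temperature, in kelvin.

T₂ ≈ 374 K

Adiabatic: T₂/T₁ = (P₂/P₁)^((γ−1)/γ).
T₂ = 224 × (766/87.7)^(0.237) = 374.1 K.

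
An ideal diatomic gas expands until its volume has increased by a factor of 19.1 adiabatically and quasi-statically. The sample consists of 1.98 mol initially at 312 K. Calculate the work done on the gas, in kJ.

W ≈ -8.89 kJ

Adiabatic: T₁V₁^(γ−1) = T₂V₂^(γ−1) ⇒ T₂ = T₁ (V₁/V₂)^(γ−1).
γ = 7/5 for a diatomic ideal gas, so γ−1 = 2/5.
T₂ = 312 × (1/19.1)^(2/5) = 95.88 K.
Q = 0, so ΔU = W_on_gas = nCᵥΔT with Cᵥ = R/(γ−1) = 20.79 J/(mol·K).
ΔU = 1.98 × 20.79 × (95.88 − 312) = -8894 J.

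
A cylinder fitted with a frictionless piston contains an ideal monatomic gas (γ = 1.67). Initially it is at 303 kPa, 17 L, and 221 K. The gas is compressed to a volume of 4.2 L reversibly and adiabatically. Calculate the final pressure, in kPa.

P₂ ≈ 3130 kPa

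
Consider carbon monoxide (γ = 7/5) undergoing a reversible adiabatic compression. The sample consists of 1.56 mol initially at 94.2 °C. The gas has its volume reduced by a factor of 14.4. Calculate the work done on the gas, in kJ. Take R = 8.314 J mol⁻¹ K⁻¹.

For a reversible adiabat TV^(γ−1) is constant, so T₂ = T₁ (V₁/V₂)^(γ−1).
T₁ = 94.2 °C = 367.3 K.
T₂ = 367.3 × 14.4^(2/5) = 1068 K.
Q = 0, so ΔU = W_on_gas = nCᵥΔT with Cᵥ = R/(γ−1) = 20.79 J/(mol·K).
ΔU = 1.56 × 20.79 × (1068 − 367.3) = 22710 J.

W ≈ 22.7 kJ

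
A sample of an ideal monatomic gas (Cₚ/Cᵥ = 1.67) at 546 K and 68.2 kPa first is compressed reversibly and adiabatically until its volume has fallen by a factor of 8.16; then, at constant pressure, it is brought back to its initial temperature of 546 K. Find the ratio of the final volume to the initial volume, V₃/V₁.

V₃/V₁ ≈ 0.0300

Adiabatic step: V₂/V₁ = 0.1225; T₂ = T₁·8.16^(0.67) = 2229 K.
Isobaric step: V₃/V₂ = T₃/T₂ = 546/2229.
V₃/V₁ = (V₂/V₁)(V₃/V₂) = 0.1225 × (546/2229) = 0.03002.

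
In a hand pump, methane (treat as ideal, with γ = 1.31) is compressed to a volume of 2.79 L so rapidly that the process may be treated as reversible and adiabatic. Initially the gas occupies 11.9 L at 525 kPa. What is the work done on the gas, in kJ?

W ≈ 11.4 kJ

P₂ = P₁(V₁/V₂)^γ = 525×(11.9/2.79)^(1.31) = 3511 kPa.
For a reversible adiabat, W_by_gas = (P₁V₁ − P₂V₂)/(γ−1).
W_by = (525000×0.0119 − 3.511×10^6×0.00279) / (0.31) = -11440 J.
W_on_gas = −W_by = 11440 J.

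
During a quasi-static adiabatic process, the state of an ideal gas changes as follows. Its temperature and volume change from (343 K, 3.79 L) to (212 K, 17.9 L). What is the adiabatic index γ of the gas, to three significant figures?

γ ≈ 1.31

TV^(γ−1) = const ⇒ γ − 1 = ln(T₂/T₁) / ln(V₁/V₂).
γ = 1 + ln(212/343) / ln(3.79/17.9) = 1.31.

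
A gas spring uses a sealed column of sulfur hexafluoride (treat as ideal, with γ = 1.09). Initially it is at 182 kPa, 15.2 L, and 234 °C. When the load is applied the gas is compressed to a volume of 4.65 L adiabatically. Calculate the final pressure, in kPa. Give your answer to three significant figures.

P₂ ≈ 662 kPa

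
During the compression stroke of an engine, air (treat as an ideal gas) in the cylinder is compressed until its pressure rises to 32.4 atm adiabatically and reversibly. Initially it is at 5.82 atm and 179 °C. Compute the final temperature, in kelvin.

T₂ ≈ 738 K

Adiabatic: T₂/T₁ = (P₂/P₁)^((γ−1)/γ).
For a diatomic ideal gas γ = 7/5, so (γ−1)/γ = 2/7.
T₁ = 179 °C = 452.1 K.
T₂ = 452.1 × (32.4/5.82)^(2/7) = 738.4 K.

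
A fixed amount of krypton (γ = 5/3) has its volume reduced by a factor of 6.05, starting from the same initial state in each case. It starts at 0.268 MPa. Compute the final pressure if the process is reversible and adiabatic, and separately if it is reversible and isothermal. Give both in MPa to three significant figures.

Isothermal: P₂ = P₁(V₁/V₂) = 0.268×6.05 = 1.621 MPa.
Adiabatic: P₂ = P₁(V₁/V₂)^γ = 0.268×6.05^(5/3) = 5.383 MPa.

adiabatic: 5.38 MPa; isothermal: 1.62 MPa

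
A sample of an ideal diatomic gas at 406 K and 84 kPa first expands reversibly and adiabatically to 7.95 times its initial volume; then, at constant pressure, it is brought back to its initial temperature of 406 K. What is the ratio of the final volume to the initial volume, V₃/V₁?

For a diatomic ideal gas γ = 7/5.
Adiabatic step: V₂/V₁ = 7.95; T₂ = T₁·(1/7.95)^(2/5) = 177.2 K.
Isobaric step: V₃/V₂ = T₃/T₂ = 406/177.2.
V₃/V₁ = (V₂/V₁)(V₃/V₂) = 7.95 × (406/177.2) = 18.22.

V₃/V₁ ≈ 18.2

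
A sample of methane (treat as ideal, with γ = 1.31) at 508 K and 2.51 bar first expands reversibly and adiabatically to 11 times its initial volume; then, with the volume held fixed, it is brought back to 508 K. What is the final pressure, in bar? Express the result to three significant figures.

P₃ ≈ 0.228 bar

Adiabatic step (PV^γ = const): P₂ = 2.51×(1/11)^(1.31) = 0.1085 bar; T₂ = 508×(1/11)^(0.31) = 241.6 K.
Isochoric: P₃ = P₂(T₃/T₂) = 0.1085 × (508/241.6) = 0.2282 bar.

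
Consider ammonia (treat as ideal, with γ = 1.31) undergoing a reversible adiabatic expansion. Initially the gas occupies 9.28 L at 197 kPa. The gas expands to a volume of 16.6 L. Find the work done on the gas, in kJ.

W ≈ -0.973 kJ

P₂ = P₁(V₁/V₂)^γ = 197×(9.28/16.6)^(1.31) = 91.96 kPa.
For a reversible adiabat, W_by_gas = (P₁V₁ − P₂V₂)/(γ−1).
W_by = (197000×0.00928 − 91960×0.0166) / (0.31) = 972.8 J.
W_on_gas = −W_by = -972.8 J.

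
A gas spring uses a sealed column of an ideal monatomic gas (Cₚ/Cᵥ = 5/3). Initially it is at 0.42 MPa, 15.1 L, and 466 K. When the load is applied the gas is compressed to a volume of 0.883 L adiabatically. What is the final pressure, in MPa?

P₂ ≈ 47.7 MPa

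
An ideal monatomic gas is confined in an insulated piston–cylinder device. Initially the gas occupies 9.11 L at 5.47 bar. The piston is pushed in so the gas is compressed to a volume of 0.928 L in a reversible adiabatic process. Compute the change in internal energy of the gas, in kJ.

ΔU ≈ 26.8 kJ

γ = 5/3 for a monatomic ideal gas.
P₂ = P₁(V₁/V₂)^γ = 5.47×(9.11/0.928)^(5/3) = 246.2 bar.
For a reversible adiabat, W_by_gas = (P₁V₁ − P₂V₂)/(γ−1).
W_by = (547000×0.00911 − 2.462×10^7×0.000928) / (2/3) = -26790 J.
Q = 0 ⇒ ΔU = −W_by = 26790 J.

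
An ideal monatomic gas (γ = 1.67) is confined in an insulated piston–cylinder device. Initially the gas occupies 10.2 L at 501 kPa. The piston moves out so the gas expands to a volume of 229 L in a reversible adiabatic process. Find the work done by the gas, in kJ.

P₂ = P₁(V₁/V₂)^γ = 501×(10.2/229)^(1.67) = 2.775 kPa.
For a reversible adiabat, W_by_gas = (P₁V₁ − P₂V₂)/(γ−1).
W_by = (501000×0.0102 − 2775×0.229) / (0.67) = 6679 J.

W ≈ 6.68 kJ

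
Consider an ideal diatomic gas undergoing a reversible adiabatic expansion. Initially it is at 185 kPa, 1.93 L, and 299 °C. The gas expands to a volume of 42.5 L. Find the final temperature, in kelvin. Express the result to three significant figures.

T₂ ≈ 166 K

Adiabatic: T₁V₁^(γ−1) = T₂V₂^(γ−1) ⇒ T₂ = T₁ (V₁/V₂)^(γ−1).
γ = 7/5 for a diatomic ideal gas.
T₁ = 299 °C = 572.1 K.
T₂ = 572.1 × (1.93/42.5)^(2/5) = 166.1 K.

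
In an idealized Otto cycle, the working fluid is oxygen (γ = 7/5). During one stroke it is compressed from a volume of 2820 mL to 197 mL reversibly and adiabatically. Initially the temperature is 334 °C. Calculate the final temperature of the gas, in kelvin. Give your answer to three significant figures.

T₂ ≈ 1760 K

Adiabatic: T₁V₁^(γ−1) = T₂V₂^(γ−1) ⇒ T₂ = T₁ (V₁/V₂)^(γ−1).
T₁ = 334 °C = 607.1 K.
T₂ = 607.1 × (2820/197)^(2/5) = 1760 K.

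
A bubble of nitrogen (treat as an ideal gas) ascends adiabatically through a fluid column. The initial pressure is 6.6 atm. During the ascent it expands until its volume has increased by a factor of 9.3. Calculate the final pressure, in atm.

P₂ ≈ 0.291 atm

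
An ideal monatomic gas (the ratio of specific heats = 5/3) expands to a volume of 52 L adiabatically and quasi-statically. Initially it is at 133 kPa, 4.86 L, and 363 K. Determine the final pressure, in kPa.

Since PV^γ is constant along a reversible adiabat, P₂ = P₁ (V₁/V₂)^γ.
P₂ = 133 × (4.86/52)^(5/3) = 2.56 kPa.

P₂ ≈ 2.56 kPa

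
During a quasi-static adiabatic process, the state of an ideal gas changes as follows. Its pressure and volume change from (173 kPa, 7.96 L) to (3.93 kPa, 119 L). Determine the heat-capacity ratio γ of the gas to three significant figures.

γ ≈ 1.40

PV^γ = const ⇒ γ = ln(P₂/P₁) / ln(V₁/V₂).
γ = ln(3.93/173) / ln(7.96/119) = 1.399.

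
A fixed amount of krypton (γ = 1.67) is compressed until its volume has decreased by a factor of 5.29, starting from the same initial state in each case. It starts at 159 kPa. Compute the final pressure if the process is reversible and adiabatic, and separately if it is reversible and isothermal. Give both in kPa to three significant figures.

Isothermal: P₂ = P₁(V₁/V₂) = 159×5.29 = 841.1 kPa.
Adiabatic: P₂ = P₁(V₁/V₂)^γ = 159×5.29^(1.67) = 2568 kPa.

adiabatic: 2570 kPa; isothermal: 841 kPa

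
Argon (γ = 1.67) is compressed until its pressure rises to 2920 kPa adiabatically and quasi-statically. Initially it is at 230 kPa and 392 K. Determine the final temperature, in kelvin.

Along an adiabat T P^((1−γ)/γ) is constant, so T₂ = T₁ (P₂/P₁)^((γ−1)/γ).
T₂ = 392 × (2920/230)^(0.401) = 1087 K.

T₂ ≈ 1090 K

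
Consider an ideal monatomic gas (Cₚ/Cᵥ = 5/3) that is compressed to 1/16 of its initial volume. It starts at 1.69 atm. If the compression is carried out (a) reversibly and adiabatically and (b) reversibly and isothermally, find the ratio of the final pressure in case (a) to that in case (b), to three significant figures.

Isothermal: P_b = P₁(V₁/V₂) = 1.69×16.
Adiabatic: P_a = P₁(V₁/V₂)^γ = 1.69×16^(5/3).
P_a/P_b = (V₁/V₂)^(γ−1) = 16^(2/3) = 6.35.

P_adiabatic / P_isothermal ≈ 6.35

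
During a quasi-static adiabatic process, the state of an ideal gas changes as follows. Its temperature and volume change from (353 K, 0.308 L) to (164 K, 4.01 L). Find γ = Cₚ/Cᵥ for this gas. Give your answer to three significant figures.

TV^(γ−1) = const ⇒ γ − 1 = ln(T₂/T₁) / ln(V₁/V₂).
γ = 1 + ln(164/353) / ln(0.308/4.01) = 1.299.

γ ≈ 1.30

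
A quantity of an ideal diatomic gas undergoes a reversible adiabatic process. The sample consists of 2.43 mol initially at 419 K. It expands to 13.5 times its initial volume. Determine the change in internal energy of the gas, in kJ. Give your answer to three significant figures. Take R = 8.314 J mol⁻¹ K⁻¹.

Adiabatic: T₁V₁^(γ−1) = T₂V₂^(γ−1) ⇒ T₂ = T₁ (V₁/V₂)^(γ−1).
γ = 7/5 for a diatomic ideal gas, so γ−1 = 2/5.
T₂ = 419 × (1/13.5)^(2/5) = 147.9 K.
Q = 0, so ΔU = W_on_gas = nCᵥΔT with Cᵥ = R/(γ−1) = 20.79 J/(mol·K).
ΔU = 2.43 × 20.79 × (147.9 − 419) = -13690 J.

ΔU ≈ -13.7 kJ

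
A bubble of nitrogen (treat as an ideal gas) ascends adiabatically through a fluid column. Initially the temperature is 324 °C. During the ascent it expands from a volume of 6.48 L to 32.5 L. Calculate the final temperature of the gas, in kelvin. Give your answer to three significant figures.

For a reversible adiabat TV^(γ−1) is constant, so T₂ = T₁ (V₁/V₂)^(γ−1).
For a diatomic ideal gas γ = 7/5, so γ−1 = 2/5.
T₁ = 324 °C = 597.1 K.
T₂ = 597.1 × (6.48/32.5)^(2/5) = 313.3 K.

T₂ ≈ 313 K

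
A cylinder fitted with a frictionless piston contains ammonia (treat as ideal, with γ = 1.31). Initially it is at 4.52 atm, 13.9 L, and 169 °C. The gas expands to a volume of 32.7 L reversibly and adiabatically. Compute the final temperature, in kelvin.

T₂ ≈ 339 K

Adiabatic: T₁V₁^(γ−1) = T₂V₂^(γ−1) ⇒ T₂ = T₁ (V₁/V₂)^(γ−1).
T₁ = 169 °C = 442.1 K.
T₂ = 442.1 × (13.9/32.7)^(0.31) = 339.2 K.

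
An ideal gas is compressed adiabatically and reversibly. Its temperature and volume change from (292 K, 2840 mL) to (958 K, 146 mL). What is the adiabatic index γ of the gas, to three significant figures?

TV^(γ−1) = const ⇒ γ − 1 = ln(T₂/T₁) / ln(V₁/V₂).
γ = 1 + ln(958/292) / ln(2840/146) = 1.4.

γ ≈ 1.40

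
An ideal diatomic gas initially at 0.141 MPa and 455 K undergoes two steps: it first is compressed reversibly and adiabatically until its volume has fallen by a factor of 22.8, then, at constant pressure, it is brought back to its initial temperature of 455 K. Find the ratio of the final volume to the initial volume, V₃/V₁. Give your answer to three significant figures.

V₃/V₁ ≈ 0.0126

For a diatomic ideal gas γ = 7/5.
Adiabatic step: V₂/V₁ = 0.04386; T₂ = T₁·22.8^(2/5) = 1589 K.
Isobaric step: V₃/V₂ = T₃/T₂ = 455/1589.
V₃/V₁ = (V₂/V₁)(V₃/V₂) = 0.04386 × (455/1589) = 0.01256.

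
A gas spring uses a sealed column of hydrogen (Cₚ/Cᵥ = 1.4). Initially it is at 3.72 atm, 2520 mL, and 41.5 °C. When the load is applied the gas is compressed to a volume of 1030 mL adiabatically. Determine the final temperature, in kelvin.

Adiabatic: T₁V₁^(γ−1) = T₂V₂^(γ−1) ⇒ T₂ = T₁ (V₁/V₂)^(γ−1).
T₁ = 41.5 °C = 314.6 K.
T₂ = 314.6 × (2520/1030)^(0.4) = 450 K.

T₂ ≈ 450 K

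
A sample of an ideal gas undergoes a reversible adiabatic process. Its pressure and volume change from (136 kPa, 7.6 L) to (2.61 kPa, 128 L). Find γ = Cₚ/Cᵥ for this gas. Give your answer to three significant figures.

γ ≈ 1.40

PV^γ = const ⇒ γ = ln(P₂/P₁) / ln(V₁/V₂).
γ = ln(2.61/136) / ln(7.6/128) = 1.4.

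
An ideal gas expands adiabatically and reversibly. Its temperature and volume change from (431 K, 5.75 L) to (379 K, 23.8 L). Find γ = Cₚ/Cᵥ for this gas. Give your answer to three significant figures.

γ ≈ 1.09

TV^(γ−1) = const ⇒ γ − 1 = ln(T₂/T₁) / ln(V₁/V₂).
γ = 1 + ln(379/431) / ln(5.75/23.8) = 1.091.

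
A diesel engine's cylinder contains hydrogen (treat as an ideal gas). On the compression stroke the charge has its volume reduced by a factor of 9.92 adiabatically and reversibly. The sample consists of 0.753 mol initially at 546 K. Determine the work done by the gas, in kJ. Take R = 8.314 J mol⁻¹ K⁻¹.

W ≈ -12.9 kJ

Adiabatic: T₁V₁^(γ−1) = T₂V₂^(γ−1) ⇒ T₂ = T₁ (V₁/V₂)^(γ−1).
γ = 7/5 for a diatomic ideal gas, so γ−1 = 2/5.
T₂ = 546 × 9.92^(2/5) = 1367 K.
Q = 0, so ΔU = W_on_gas = nCᵥΔT with Cᵥ = R/(γ−1) = 20.79 J/(mol·K).
ΔU = 0.753 × 20.79 × (1367 − 546) = 12850 J.
Work done by the gas = −ΔU = -12850 J.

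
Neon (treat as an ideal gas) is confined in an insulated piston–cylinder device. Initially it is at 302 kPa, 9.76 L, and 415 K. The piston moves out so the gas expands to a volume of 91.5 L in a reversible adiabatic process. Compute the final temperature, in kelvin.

T₂ ≈ 93.3 K

Adiabatic: T₁V₁^(γ−1) = T₂V₂^(γ−1) ⇒ T₂ = T₁ (V₁/V₂)^(γ−1).
γ = 5/3 for a monatomic ideal gas.
T₂ = 415 × (9.76/91.5)^(2/3) = 93.34 K.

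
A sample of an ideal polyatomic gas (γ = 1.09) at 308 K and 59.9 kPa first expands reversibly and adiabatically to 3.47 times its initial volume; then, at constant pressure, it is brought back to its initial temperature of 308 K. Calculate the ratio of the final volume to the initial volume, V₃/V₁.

V₃/V₁ ≈ 3.88

Adiabatic step: V₂/V₁ = 3.47; T₂ = T₁·(1/3.47)^(0.09) = 275.4 K.
Isobaric step: V₃/V₂ = T₃/T₂ = 308/275.4.
V₃/V₁ = (V₂/V₁)(V₃/V₂) = 3.47 × (308/275.4) = 3.881.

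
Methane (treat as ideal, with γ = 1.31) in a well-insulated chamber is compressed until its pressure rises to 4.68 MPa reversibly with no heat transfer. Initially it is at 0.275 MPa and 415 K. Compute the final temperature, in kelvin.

T₂ ≈ 812 K

Adiabatic: T₂/T₁ = (P₂/P₁)^((γ−1)/γ).
T₂ = 415 × (4.68/0.275)^(0.237) = 811.6 K.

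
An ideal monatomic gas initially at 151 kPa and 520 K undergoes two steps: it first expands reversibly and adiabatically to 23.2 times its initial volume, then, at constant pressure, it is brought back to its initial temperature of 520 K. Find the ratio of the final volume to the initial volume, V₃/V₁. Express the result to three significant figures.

V₃/V₁ ≈ 189

For a monatomic ideal gas γ = 5/3.
Adiabatic step: V₂/V₁ = 23.2; T₂ = T₁·(1/23.2)^(2/3) = 63.93 K.
Isobaric step: V₃/V₂ = T₃/T₂ = 520/63.93.
V₃/V₁ = (V₂/V₁)(V₃/V₂) = 23.2 × (520/63.93) = 188.7.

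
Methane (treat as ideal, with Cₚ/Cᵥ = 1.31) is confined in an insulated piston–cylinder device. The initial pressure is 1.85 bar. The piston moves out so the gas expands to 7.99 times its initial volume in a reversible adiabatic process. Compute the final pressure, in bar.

Adiabatic: P₁V₁^γ = P₂V₂^γ ⇒ P₂ = P₁ (V₁/V₂)^γ.
P₂ = 1.85 × (1/7.99)^(1.31) = 0.1216 bar.

P₂ ≈ 0.122 bar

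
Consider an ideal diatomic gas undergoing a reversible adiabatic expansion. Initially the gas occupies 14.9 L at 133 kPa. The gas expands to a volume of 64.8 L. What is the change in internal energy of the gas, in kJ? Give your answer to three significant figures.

ΔU ≈ -2.20 kJ

γ = 7/5 for a diatomic ideal gas.
P₂ = P₁(V₁/V₂)^γ = 133×(14.9/64.8)^(7/5) = 16.99 kPa.
For a reversible adiabat, W_by_gas = (P₁V₁ − P₂V₂)/(γ−1).
W_by = (133000×0.0149 − 16990×0.0648) / (2/5) = 2202 J.
Q = 0 ⇒ ΔU = −W_by = -2202 J.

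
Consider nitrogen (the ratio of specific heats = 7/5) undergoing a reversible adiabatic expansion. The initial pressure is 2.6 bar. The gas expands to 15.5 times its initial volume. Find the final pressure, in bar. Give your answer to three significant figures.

Adiabatic: P₁V₁^γ = P₂V₂^γ ⇒ P₂ = P₁ (V₁/V₂)^γ.
P₂ = 2.6 × (1/15.5)^(7/5) = 0.05604 bar.

P₂ ≈ 0.0560 bar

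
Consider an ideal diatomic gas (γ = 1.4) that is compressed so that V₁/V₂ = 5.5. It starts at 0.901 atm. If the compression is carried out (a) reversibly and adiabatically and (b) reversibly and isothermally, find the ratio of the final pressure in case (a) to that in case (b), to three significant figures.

Isothermal: P_b = P₁(V₁/V₂) = 0.901×5.5.
Adiabatic: P_a = P₁(V₁/V₂)^γ = 0.901×5.5^(1.4).
P_a/P_b = (V₁/V₂)^(γ−1) = 5.5^(0.4) = 1.978.

P_adiabatic / P_isothermal ≈ 1.98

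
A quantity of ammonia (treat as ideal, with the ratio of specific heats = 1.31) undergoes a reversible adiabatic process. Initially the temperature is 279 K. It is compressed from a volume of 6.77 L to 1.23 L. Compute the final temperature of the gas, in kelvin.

Adiabatic: T₁V₁^(γ−1) = T₂V₂^(γ−1) ⇒ T₂ = T₁ (V₁/V₂)^(γ−1).
T₂ = 279 × (6.77/1.23)^(0.31) = 473.4 K.

T₂ ≈ 473 K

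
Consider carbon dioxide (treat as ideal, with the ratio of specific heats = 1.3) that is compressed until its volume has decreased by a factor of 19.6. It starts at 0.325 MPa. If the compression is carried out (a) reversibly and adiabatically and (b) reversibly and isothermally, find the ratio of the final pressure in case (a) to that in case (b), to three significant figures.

P_adiabatic / P_isothermal ≈ 2.44

Isothermal: P_b = P₁(V₁/V₂) = 0.325×19.6.
Adiabatic: P_a = P₁(V₁/V₂)^γ = 0.325×19.6^(1.3).
P_a/P_b = (V₁/V₂)^(γ−1) = 19.6^(0.3) = 2.442.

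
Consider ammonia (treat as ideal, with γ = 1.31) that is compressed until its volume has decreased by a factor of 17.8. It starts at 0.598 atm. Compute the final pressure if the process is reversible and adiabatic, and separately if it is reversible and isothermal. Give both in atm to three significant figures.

Isothermal: P₂ = P₁(V₁/V₂) = 0.598×17.8 = 10.64 atm.
Adiabatic: P₂ = P₁(V₁/V₂)^γ = 0.598×17.8^(1.31) = 25.99 atm.

adiabatic: 26.0 atm; isothermal: 10.6 atm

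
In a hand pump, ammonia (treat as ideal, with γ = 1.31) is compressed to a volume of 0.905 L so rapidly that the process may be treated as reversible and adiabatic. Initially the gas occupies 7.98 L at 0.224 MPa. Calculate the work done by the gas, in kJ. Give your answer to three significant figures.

P₂ = P₁(V₁/V₂)^γ = 0.224×(7.98/0.905)^(1.31) = 3.878 MPa.
For a reversible adiabat, W_by_gas = (P₁V₁ − P₂V₂)/(γ−1).
W_by = (224000×0.00798 − 3.878×10^6×0.000905) / (0.31) = -5556 J.

W ≈ -5.56 kJ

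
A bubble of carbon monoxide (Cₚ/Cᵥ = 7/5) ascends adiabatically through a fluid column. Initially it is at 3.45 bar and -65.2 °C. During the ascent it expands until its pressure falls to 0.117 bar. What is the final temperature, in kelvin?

T₂ ≈ 79.1 K

Along an adiabat T P^((1−γ)/γ) is constant, so T₂ = T₁ (P₂/P₁)^((γ−1)/γ).
T₁ = -65.2 °C = 207.9 K.
T₂ = 207.9 × (0.117/3.45)^(2/7) = 79.08 K.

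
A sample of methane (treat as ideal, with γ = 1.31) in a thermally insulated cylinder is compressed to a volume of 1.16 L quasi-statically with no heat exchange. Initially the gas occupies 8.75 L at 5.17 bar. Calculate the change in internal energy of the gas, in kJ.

ΔU ≈ 12.7 kJ

P₂ = P₁(V₁/V₂)^γ = 5.17×(8.75/1.16)^(1.31) = 72.96 bar.
For a reversible adiabat, W_by_gas = (P₁V₁ − P₂V₂)/(γ−1).
W_by = (517000×0.00875 − 7.296×10^6×0.00116) / (0.31) = -12710 J.
Q = 0 ⇒ ΔU = −W_by = 12710 J.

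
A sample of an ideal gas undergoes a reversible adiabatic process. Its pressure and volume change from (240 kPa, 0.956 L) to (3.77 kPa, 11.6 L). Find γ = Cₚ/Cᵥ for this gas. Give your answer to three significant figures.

γ ≈ 1.66

PV^γ = const ⇒ γ = ln(P₂/P₁) / ln(V₁/V₂).
γ = ln(3.77/240) / ln(0.956/11.6) = 1.664.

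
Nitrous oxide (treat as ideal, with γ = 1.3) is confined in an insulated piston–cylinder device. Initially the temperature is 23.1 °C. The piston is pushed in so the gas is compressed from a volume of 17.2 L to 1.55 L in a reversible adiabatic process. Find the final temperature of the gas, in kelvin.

For a reversible adiabat TV^(γ−1) is constant, so T₂ = T₁ (V₁/V₂)^(γ−1).
T₁ = 23.1 °C = 296.2 K.
T₂ = 296.2 × (17.2/1.55)^(0.3) = 609.8 K.

T₂ ≈ 610 K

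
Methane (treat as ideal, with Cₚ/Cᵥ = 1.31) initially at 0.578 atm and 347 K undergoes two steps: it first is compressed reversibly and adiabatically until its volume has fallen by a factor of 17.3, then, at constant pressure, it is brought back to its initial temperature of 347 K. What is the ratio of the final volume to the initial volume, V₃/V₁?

Adiabatic step: V₂/V₁ = 0.0578; T₂ = T₁·17.3^(0.31) = 839.7 K.
Isobaric step: V₃/V₂ = T₃/T₂ = 347/839.7.
V₃/V₁ = (V₂/V₁)(V₃/V₂) = 0.0578 × (347/839.7) = 0.02389.

V₃/V₁ ≈ 0.0239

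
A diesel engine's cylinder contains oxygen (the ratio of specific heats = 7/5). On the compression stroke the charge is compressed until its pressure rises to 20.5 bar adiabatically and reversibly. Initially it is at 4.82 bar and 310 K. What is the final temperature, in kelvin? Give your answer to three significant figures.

T₂ ≈ 469 K

Adiabatic: T₂/T₁ = (P₂/P₁)^((γ−1)/γ).
T₂ = 310 × (20.5/4.82)^(2/7) = 468.8 K.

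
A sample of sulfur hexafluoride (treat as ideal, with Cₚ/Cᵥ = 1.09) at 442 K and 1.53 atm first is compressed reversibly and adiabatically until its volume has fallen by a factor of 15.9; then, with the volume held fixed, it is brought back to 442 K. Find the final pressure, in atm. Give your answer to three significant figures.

P₃ ≈ 24.3 atm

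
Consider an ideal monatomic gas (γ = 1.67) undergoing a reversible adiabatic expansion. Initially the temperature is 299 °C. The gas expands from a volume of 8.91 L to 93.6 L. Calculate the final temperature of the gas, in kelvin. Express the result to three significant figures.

For a reversible adiabat TV^(γ−1) is constant, so T₂ = T₁ (V₁/V₂)^(γ−1).
T₁ = 299 °C = 572.1 K.
T₂ = 572.1 × (8.91/93.6)^(0.67) = 118.4 K.

T₂ ≈ 118 K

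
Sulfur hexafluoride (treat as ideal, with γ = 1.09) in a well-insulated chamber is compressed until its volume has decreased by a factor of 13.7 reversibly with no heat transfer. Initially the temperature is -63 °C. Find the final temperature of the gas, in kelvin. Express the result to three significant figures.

For a reversible adiabat TV^(γ−1) is constant, so T₂ = T₁ (V₁/V₂)^(γ−1).
T₁ = -63 °C = 210.1 K.
T₂ = 210.1 × 13.7^(0.09) = 266 K.

T₂ ≈ 266 K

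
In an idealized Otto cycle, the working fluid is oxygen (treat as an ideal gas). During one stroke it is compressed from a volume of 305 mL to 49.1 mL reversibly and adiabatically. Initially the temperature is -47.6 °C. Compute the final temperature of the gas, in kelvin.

T₂ ≈ 468 K

Adiabatic: T₁V₁^(γ−1) = T₂V₂^(γ−1) ⇒ T₂ = T₁ (V₁/V₂)^(γ−1).
For a diatomic ideal gas γ = 7/5, so γ−1 = 2/5.
T₁ = -47.6 °C = 225.5 K.
T₂ = 225.5 × (305/49.1)^(2/5) = 468.3 K.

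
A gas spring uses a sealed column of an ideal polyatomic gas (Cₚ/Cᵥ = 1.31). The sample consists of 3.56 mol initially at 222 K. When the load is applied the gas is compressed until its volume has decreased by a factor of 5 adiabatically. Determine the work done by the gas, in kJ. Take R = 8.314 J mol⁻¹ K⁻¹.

For a reversible adiabat TV^(γ−1) is constant, so T₂ = T₁ (V₁/V₂)^(γ−1).
T₂ = 222 × 5^(0.31) = 365.6 K.
Q = 0, so ΔU = W_on_gas = nCᵥΔT with Cᵥ = R/(γ−1) = 26.82 J/(mol·K).
ΔU = 3.56 × 26.82 × (365.6 − 222) = 13710 J.
Work done by the gas = −ΔU = -13710 J.

W ≈ -13.7 kJ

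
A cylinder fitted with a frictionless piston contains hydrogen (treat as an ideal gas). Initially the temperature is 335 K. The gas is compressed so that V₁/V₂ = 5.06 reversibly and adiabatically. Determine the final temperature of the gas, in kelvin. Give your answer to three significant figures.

T₂ ≈ 641 K

For a reversible adiabat TV^(γ−1) is constant, so T₂ = T₁ (V₁/V₂)^(γ−1).
For a diatomic ideal gas γ = 7/5, so γ−1 = 2/5.
T₂ = 335 × 5.06^(2/5) = 640.8 K.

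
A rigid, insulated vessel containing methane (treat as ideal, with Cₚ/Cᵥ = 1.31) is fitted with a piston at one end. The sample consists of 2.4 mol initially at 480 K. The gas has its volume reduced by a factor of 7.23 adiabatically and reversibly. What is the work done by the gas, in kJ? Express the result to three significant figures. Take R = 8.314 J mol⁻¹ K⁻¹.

For a reversible adiabat TV^(γ−1) is constant, so T₂ = T₁ (V₁/V₂)^(γ−1).
T₂ = 480 × 7.23^(0.31) = 886.3 K.
Q = 0, so ΔU = W_on_gas = nCᵥΔT with Cᵥ = R/(γ−1) = 26.82 J/(mol·K).
ΔU = 2.4 × 26.82 × (886.3 − 480) = 26150 J.
Work done by the gas = −ΔU = -26150 J.

W ≈ -26.2 kJ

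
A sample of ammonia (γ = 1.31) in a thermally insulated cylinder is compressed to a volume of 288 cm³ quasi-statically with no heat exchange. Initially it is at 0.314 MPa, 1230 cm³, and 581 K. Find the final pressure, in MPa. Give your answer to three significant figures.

Since PV^γ is constant along a reversible adiabat, P₂ = P₁ (V₁/V₂)^γ.
P₂ = 0.314 × (1230/288)^(1.31) = 2.103 MPa.

P₂ ≈ 2.10 MPa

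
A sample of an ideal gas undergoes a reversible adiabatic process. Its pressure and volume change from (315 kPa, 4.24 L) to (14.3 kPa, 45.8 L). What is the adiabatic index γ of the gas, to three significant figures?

PV^γ = const ⇒ γ = ln(P₂/P₁) / ln(V₁/V₂).
γ = ln(14.3/315) / ln(4.24/45.8) = 1.299.

γ ≈ 1.30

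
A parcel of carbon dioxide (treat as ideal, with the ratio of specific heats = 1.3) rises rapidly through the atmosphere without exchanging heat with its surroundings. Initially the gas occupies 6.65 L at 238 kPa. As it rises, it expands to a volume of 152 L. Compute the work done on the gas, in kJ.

W ≈ -3.21 kJ

P₂ = P₁(V₁/V₂)^γ = 238×(6.65/152)^(1.3) = 4.072 kPa.
For a reversible adiabat, W_by_gas = (P₁V₁ − P₂V₂)/(γ−1).
W_by = (238000×0.00665 − 4072×0.152) / (0.3) = 3212 J.
W_on_gas = −W_by = -3212 J.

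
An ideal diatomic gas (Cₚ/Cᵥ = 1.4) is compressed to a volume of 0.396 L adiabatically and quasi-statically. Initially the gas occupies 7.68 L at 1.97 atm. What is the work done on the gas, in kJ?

P₂ = P₁(V₁/V₂)^γ = 1.97×(7.68/0.396)^(1.4) = 125.1 atm.
For a reversible adiabat, W_by_gas = (P₁V₁ − P₂V₂)/(γ−1).
W_by = (199600×0.00768 − 1.267×10^7×0.000396) / (0.4) = -8715 J.
W_on_gas = −W_by = 8715 J.

W ≈ 8.71 kJ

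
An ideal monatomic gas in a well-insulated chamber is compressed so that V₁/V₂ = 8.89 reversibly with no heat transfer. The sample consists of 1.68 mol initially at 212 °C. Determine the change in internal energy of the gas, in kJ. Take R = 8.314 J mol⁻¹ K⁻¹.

Adiabatic: T₁V₁^(γ−1) = T₂V₂^(γ−1) ⇒ T₂ = T₁ (V₁/V₂)^(γ−1).
γ = 5/3 for a monatomic ideal gas, so γ−1 = 2/3.
T₁ = 212 °C = 485.1 K.
T₂ = 485.1 × 8.89^(2/3) = 2082 K.
Q = 0, so ΔU = W_on_gas = nCᵥΔT with Cᵥ = R/(γ−1) = 12.47 J/(mol·K).
ΔU = 1.68 × 12.47 × (2082 − 485.1) = 33460 J.

ΔU ≈ 33.5 kJ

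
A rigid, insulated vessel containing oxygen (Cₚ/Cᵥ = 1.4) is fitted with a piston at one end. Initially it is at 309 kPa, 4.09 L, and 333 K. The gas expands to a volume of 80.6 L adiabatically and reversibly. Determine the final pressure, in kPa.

Since PV^γ is constant along a reversible adiabat, P₂ = P₁ (V₁/V₂)^γ.
P₂ = 309 × (4.09/80.6)^(1.4) = 4.759 kPa.

P₂ ≈ 4.76 kPa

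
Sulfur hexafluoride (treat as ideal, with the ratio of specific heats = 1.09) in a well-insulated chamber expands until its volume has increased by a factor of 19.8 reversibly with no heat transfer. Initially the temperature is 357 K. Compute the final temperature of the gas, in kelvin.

For a reversible adiabat TV^(γ−1) is constant, so T₂ = T₁ (V₁/V₂)^(γ−1).
T₂ = 357 × (1/19.8)^(0.09) = 272.9 K.

T₂ ≈ 273 K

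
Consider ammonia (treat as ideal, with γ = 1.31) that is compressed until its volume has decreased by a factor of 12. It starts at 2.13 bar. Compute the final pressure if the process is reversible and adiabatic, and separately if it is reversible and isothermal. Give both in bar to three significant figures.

adiabatic: 55.2 bar; isothermal: 25.6 bar

Isothermal: P₂ = P₁(V₁/V₂) = 2.13×12 = 25.56 bar.
Adiabatic: P₂ = P₁(V₁/V₂)^γ = 2.13×12^(1.31) = 55.22 bar.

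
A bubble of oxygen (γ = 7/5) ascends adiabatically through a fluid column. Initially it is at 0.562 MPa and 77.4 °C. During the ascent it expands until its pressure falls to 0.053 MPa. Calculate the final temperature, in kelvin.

T₂ ≈ 179 K

Along an adiabat T P^((1−γ)/γ) is constant, so T₂ = T₁ (P₂/P₁)^((γ−1)/γ).
T₁ = 77.4 °C = 350.5 K.
T₂ = 350.5 × (0.053/0.562)^(2/7) = 178.6 K.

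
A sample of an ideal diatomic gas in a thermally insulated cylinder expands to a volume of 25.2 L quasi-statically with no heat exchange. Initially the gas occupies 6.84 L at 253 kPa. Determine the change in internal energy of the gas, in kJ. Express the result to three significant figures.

γ = 7/5 for a diatomic ideal gas.
P₂ = P₁(V₁/V₂)^γ = 253×(6.84/25.2)^(7/5) = 40.76 kPa.
For a reversible adiabat, W_by_gas = (P₁V₁ − P₂V₂)/(γ−1).
W_by = (253000×0.00684 − 40760×0.0252) / (2/5) = 1758 J.
Q = 0 ⇒ ΔU = −W_by = -1758 J.

ΔU ≈ -1.76 kJ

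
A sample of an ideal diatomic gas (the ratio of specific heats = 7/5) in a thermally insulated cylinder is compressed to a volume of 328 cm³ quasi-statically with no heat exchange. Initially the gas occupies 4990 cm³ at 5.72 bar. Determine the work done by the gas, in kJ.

P₂ = P₁(V₁/V₂)^γ = 5.72×(4990/328)^(7/5) = 258.5 bar.
For a reversible adiabat, W_by_gas = (P₁V₁ − P₂V₂)/(γ−1).
W_by = (572000×0.00499 − 2.585×10^7×0.000328) / (2/5) = -14060 J.

W ≈ -14.1 kJ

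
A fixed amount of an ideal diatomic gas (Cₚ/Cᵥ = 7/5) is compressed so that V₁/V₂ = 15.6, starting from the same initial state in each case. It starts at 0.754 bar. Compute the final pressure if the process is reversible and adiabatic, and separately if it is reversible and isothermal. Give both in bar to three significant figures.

adiabatic: 35.3 bar; isothermal: 11.8 bar

Isothermal: P₂ = P₁(V₁/V₂) = 0.754×15.6 = 11.76 bar.
Adiabatic: P₂ = P₁(V₁/V₂)^γ = 0.754×15.6^(7/5) = 35.3 bar.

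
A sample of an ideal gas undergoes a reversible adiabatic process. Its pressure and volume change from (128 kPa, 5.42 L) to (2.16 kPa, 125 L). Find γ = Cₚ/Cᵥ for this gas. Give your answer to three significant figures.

PV^γ = const ⇒ γ = ln(P₂/P₁) / ln(V₁/V₂).
γ = ln(2.16/128) / ln(5.42/125) = 1.301.

γ ≈ 1.30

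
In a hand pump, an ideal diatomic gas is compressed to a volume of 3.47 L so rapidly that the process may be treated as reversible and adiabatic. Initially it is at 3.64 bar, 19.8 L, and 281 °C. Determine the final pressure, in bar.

Since PV^γ is constant along a reversible adiabat, P₂ = P₁ (V₁/V₂)^γ.
γ = 7/5 for a diatomic ideal gas.
P₂ = 3.64 × (19.8/3.47)^(7/5) = 41.68 bar.

P₂ ≈ 41.7 bar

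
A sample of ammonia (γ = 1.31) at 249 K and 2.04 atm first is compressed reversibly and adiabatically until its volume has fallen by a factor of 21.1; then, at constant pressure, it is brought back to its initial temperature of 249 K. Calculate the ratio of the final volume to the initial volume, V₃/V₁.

Adiabatic step: V₂/V₁ = 0.04739; T₂ = T₁·21.1^(0.31) = 640.8 K.
Isobaric step: V₃/V₂ = T₃/T₂ = 249/640.8.
V₃/V₁ = (V₂/V₁)(V₃/V₂) = 0.04739 × (249/640.8) = 0.01842.

V₃/V₁ ≈ 0.0184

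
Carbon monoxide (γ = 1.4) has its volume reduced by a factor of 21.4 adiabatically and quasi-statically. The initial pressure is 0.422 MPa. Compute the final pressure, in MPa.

Since PV^γ is constant along a reversible adiabat, P₂ = P₁ (V₁/V₂)^γ.
P₂ = 0.422 × 21.4^(1.4) = 30.75 MPa.

P₂ ≈ 30.8 MPa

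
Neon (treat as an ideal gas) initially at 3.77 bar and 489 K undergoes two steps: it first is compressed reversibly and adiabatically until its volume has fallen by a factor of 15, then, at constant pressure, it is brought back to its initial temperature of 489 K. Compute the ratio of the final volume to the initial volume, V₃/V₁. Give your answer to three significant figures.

V₃/V₁ ≈ 0.0110

For a monatomic ideal gas γ = 5/3.
Adiabatic step: V₂/V₁ = 0.06667; T₂ = T₁·15^(2/3) = 2974 K.
Isobaric step: V₃/V₂ = T₃/T₂ = 489/2974.
V₃/V₁ = (V₂/V₁)(V₃/V₂) = 0.06667 × (489/2974) = 0.01096.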